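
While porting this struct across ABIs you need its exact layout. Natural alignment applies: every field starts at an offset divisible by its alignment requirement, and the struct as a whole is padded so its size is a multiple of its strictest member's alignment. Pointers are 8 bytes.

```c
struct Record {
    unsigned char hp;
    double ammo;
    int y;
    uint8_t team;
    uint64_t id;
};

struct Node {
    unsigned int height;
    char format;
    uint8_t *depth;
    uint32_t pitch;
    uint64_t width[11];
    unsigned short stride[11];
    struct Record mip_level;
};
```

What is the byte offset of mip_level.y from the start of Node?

Record: 0..1  hp  (1B, 1-aligned); 1..8  -- padding (7B); 8..16  ammo  (8B, 8-aligned); 16..20  y  (4B, 4-aligned); 20..21  team  (1B, 1-aligned); 21..24  -- padding (3B); 24..32  id  (8B, 8-aligned); sizeof = 32, alignof = 8
0..4  height  (4B, 4-aligned)
4..5  format  (1B, 1-aligned)
5..8  -- padding (3B)
8..16  depth  (8B, 8-aligned)
16..20  pitch  (4B, 4-aligned)
20..24  -- padding (4B)
24..112  width  (88B, 8-aligned)
112..134  stride  (22B, 2-aligned)
134..136  -- padding (2B)
136..168  mip_level  (32B, 8-aligned)
within Record: y at 16
136 + 16 = 152

152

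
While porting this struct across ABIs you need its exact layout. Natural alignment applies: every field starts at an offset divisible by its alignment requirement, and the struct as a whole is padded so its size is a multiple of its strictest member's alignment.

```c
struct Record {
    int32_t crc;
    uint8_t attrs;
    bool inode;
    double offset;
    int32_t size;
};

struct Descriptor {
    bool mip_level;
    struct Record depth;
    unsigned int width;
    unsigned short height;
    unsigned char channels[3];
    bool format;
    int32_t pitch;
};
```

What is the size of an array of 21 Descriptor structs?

1008

Record: 0..4  crc  (4B, 4-aligned); 4..5  attrs  (1B, 1-aligned); 5..6  inode  (1B, 1-aligned); 6..8  -- padding (2B); 8..16  offset  (8B, 8-aligned); 16..20  size  (4B, 4-aligned); 20..24  -- tail padding (4B); sizeof = 24, alignof = 8
0..1  mip_level  (1B, 1-aligned)
1..8  -- padding (7B)
8..32  depth  (24B, 8-aligned)
32..36  width  (4B, 4-aligned)
36..38  height  (2B, 2-aligned)
38..41  channels  (3B, 1-aligned)
41..42  format  (1B, 1-aligned)
42..44  -- padding (2B)
44..48  pitch  (4B, 4-aligned)
sizeof = 48, alignof = 8
array of 21: 21 × 48 = 1008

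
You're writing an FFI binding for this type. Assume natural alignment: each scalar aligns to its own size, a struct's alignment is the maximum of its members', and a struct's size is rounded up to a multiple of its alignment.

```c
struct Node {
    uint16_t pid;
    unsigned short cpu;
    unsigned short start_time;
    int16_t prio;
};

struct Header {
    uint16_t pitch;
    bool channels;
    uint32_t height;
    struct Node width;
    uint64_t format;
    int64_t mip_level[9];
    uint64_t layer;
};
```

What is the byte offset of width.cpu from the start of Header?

10

Node: 0..2  pid  (2B, 2-aligned); 2..4  cpu  (2B, 2-aligned); 4..6  start_time  (2B, 2-aligned); 6..8  prio  (2B, 2-aligned); sizeof = 8, alignof = 2
0..2  pitch  (2B, 2-aligned)
2..3  channels  (1B, 1-aligned)
3..4  -- padding (1B)
4..8  height  (4B, 4-aligned)
8..16  width  (8B, 2-aligned)
within Node: cpu at 2
8 + 2 = 10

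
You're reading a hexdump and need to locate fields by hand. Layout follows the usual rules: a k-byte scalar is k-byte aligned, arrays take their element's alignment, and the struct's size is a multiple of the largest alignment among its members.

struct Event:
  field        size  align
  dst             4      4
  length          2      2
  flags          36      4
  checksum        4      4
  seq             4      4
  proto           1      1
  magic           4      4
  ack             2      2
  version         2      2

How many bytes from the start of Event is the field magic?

0..4  dst  (4B, 4-aligned)
4..6  length  (2B, 2-aligned)
6..8  -- padding (2B)
8..44  flags  (36B, 4-aligned)
44..48  checksum  (4B, 4-aligned)
48..52  seq  (4B, 4-aligned)
52..53  proto  (1B, 1-aligned)
53..56  -- padding (3B)
56..60  magic  (4B, 4-aligned)

56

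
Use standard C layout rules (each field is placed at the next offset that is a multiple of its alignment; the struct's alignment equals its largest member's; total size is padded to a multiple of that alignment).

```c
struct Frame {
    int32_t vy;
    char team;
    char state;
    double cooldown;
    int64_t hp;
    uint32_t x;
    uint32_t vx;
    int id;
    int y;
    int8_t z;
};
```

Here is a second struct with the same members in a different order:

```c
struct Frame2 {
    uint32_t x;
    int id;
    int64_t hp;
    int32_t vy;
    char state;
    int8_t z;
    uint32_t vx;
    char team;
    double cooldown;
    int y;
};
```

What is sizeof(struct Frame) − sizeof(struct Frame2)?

@0: vy [4B, align 4] → 4
@4: team [1B, align 1] → 5
@5: state [1B, align 1] → 6
+2 pad (align 8)
@8: cooldown [8B, align 8] → 16
@16: hp [8B, align 8] → 24
@24: x [4B, align 4] → 28
@28: vx [4B, align 4] → 32
@32: id [4B, align 4] → 36
@36: y [4B, align 4] → 40
@40: z [1B, align 1] → 41
+7 tail pad (align 8)
size 48, align 8
— Frame2 —
@0: x [4B, align 4] → 4
@4: id [4B, align 4] → 8
@8: hp [8B, align 8] → 16
@16: vy [4B, align 4] → 20
@20: state [1B, align 1] → 21
@21: z [1B, align 1] → 22
+2 pad (align 4)
@24: vx [4B, align 4] → 28
@28: team [1B, align 1] → 29
+3 pad (align 8)
@32: cooldown [8B, align 8] → 40
@40: y [4B, align 4] → 44
+4 tail pad (align 8)
size 48, align 8
48 − 48 = 0

0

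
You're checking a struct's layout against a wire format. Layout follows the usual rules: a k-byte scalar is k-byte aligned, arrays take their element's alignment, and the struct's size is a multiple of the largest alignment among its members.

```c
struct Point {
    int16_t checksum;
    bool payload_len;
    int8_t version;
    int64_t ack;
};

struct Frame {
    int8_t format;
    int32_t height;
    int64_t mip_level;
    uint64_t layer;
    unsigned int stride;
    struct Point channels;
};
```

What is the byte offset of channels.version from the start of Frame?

35

Point: checksum at 0 (size 2, align 2) → ends 2; payload_len at 2 (size 1, align 1) → ends 3; version at 3 (size 1, align 1) → ends 4; pad 4 to align 8 for ack; ack at 8 (size 8, align 8) → ends 16; total 16 bytes, alignment 8
format at 0 (size 1, align 1) → ends 1
pad 3 to align 4 for height
height at 4 (size 4, align 4) → ends 8
mip_level at 8 (size 8, align 8) → ends 16
layer at 16 (size 8, align 8) → ends 24
stride at 24 (size 4, align 4) → ends 28
pad 4 to align 8 for channels
channels at 32 (size 16, align 8) → ends 48
within Point: version at 3
32 + 3 = 35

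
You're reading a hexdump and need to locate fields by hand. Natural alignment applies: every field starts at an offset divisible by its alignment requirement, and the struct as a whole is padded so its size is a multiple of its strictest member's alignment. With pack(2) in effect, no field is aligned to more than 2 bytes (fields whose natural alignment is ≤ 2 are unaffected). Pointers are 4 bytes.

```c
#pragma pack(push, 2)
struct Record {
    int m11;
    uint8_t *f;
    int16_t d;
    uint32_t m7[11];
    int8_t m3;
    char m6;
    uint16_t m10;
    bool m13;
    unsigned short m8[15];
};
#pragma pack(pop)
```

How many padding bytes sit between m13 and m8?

0..4  m11  (4B, 2-aligned)
4..8  f  (4B, 2-aligned)
8..10  d  (2B, 2-aligned)
10..54  m7  (44B, 2-aligned)
54..55  m3  (1B, 1-aligned)
55..56  m6  (1B, 1-aligned)
56..58  m10  (2B, 2-aligned)
58..59  m13  (1B, 1-aligned)
59..60  -- padding (1B)
60..90  m8  (30B, 2-aligned)

1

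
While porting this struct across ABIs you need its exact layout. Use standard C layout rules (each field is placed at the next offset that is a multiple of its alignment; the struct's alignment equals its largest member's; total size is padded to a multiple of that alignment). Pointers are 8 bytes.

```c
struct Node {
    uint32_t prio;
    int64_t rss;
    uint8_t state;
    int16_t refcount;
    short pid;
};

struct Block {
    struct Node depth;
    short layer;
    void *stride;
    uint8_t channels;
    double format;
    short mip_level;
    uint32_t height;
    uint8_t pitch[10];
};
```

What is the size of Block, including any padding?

Node: @0: prio [4B, align 4] → 4; +4 pad (align 8); @8: rss [8B, align 8] → 16; @16: state [1B, align 1] → 17; +1 pad (align 2); @18: refcount [2B, align 2] → 20; @20: pid [2B, align 2] → 22; +2 tail pad (align 8); size 24, align 8
@0: depth [24B, align 8] → 24
@24: layer [2B, align 2] → 26
+6 pad (align 8)
@32: stride [8B, align 8] → 40
@40: channels [1B, align 1] → 41
+7 pad (align 8)
@48: format [8B, align 8] → 56
@56: mip_level [2B, align 2] → 58
+2 pad (align 4)
@60: height [4B, align 4] → 64
@64: pitch [10B, align 1] → 74
+6 tail pad (align 8)
size 80, align 8

80 bytes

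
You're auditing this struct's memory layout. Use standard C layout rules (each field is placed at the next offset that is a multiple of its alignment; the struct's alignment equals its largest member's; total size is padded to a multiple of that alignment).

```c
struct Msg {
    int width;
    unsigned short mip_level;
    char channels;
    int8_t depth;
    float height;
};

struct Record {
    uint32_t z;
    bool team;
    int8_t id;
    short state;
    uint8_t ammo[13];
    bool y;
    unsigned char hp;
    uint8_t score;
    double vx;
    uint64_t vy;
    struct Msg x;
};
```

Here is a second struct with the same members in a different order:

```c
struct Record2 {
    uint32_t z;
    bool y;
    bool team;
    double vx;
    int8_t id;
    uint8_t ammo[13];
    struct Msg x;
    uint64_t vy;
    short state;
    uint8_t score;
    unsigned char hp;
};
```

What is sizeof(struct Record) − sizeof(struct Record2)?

Msg: width at 0 (size 4, align 4) → ends 4; mip_level at 4 (size 2, align 2) → ends 6; channels at 6 (size 1, align 1) → ends 7; depth at 7 (size 1, align 1) → ends 8; height at 8 (size 4, align 4) → ends 12; total 12 bytes, alignment 4
z at 0 (size 4, align 4) → ends 4
team at 4 (size 1, align 1) → ends 5
id at 5 (size 1, align 1) → ends 6
state at 6 (size 2, align 2) → ends 8
ammo at 8 (size 13, align 1) → ends 21
y at 21 (size 1, align 1) → ends 22
hp at 22 (size 1, align 1) → ends 23
score at 23 (size 1, align 1) → ends 24
vx at 24 (size 8, align 8) → ends 32
vy at 32 (size 8, align 8) → ends 40
x at 40 (size 12, align 4) → ends 52
tail pad 4 to reach multiple of 8
total 56 bytes, alignment 8
— Record2 —
z at 0 (size 4, align 4) → ends 4
y at 4 (size 1, align 1) → ends 5
team at 5 (size 1, align 1) → ends 6
pad 2 to align 8 for vx
vx at 8 (size 8, align 8) → ends 16
id at 16 (size 1, align 1) → ends 17
ammo at 17 (size 13, align 1) → ends 30
pad 2 to align 4 for x
x at 32 (size 12, align 4) → ends 44
pad 4 to align 8 for vy
vy at 48 (size 8, align 8) → ends 56
state at 56 (size 2, align 2) → ends 58
score at 58 (size 1, align 1) → ends 59
hp at 59 (size 1, align 1) → ends 60
tail pad 4 to reach multiple of 8
total 64 bytes, alignment 8
56 − 64 = -8

-8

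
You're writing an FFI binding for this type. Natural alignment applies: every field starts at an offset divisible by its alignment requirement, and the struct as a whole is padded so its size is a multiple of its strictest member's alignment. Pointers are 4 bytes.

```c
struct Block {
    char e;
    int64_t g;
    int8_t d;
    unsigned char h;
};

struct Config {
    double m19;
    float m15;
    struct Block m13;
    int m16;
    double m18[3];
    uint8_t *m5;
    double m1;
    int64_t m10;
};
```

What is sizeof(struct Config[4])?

384

Block: @0: e [1B, align 1] → 1; +7 pad (align 8); @8: g [8B, align 8] → 16; @16: d [1B, align 1] → 17; @17: h [1B, align 1] → 18; +6 tail pad (align 8); size 24, align 8
@0: m19 [8B, align 8] → 8
@8: m15 [4B, align 4] → 12
+4 pad (align 8)
@16: m13 [24B, align 8] → 40
@40: m16 [4B, align 4] → 44
+4 pad (align 8)
@48: m18 [24B, align 8] → 72
@72: m5 [4B, align 4] → 76
+4 pad (align 8)
@80: m1 [8B, align 8] → 88
@88: m10 [8B, align 8] → 96
size 96, align 8
array of 4: 4 × 96 = 384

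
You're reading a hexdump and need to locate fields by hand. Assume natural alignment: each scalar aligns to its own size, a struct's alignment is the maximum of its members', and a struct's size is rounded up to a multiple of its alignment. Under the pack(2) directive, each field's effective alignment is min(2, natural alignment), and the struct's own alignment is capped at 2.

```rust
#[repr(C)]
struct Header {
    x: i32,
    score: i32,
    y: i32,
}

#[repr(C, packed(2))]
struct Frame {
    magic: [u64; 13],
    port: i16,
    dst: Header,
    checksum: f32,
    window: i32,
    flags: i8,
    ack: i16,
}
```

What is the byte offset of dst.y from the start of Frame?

114

Header: 0..4  x  (4B, 4-aligned); 4..8  score  (4B, 4-aligned); 8..12  y  (4B, 4-aligned); sizeof = 12, alignof = 4
0..104  magic  (104B, 2-aligned)
104..106  port  (2B, 2-aligned)
106..118  dst  (12B, 2-aligned)
within Header: y at 8
106 + 8 = 114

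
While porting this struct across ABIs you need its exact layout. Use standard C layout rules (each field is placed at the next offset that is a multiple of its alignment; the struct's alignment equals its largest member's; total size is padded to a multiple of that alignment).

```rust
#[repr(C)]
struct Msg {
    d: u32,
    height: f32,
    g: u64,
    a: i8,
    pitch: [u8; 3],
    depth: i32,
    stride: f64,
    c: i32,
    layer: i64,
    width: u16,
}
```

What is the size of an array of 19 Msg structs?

d at 0 (size 4, align 4) → ends 4
height at 4 (size 4, align 4) → ends 8
g at 8 (size 8, align 8) → ends 16
a at 16 (size 1, align 1) → ends 17
pitch at 17 (size 3, align 1) → ends 20
depth at 20 (size 4, align 4) → ends 24
stride at 24 (size 8, align 8) → ends 32
c at 32 (size 4, align 4) → ends 36
pad 4 to align 8 for layer
layer at 40 (size 8, align 8) → ends 48
width at 48 (size 2, align 2) → ends 50
tail pad 6 to reach multiple of 8
total 56 bytes, alignment 8
array of 19: 19 × 56 = 1064

1064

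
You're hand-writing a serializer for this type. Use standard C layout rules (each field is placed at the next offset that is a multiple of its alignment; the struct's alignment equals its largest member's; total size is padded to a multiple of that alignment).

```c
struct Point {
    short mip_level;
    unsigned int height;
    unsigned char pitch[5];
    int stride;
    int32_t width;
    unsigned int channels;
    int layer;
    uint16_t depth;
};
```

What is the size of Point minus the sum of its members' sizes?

7

mip_level at 0 (size 2, align 2) → ends 2
pad 2 to align 4 for height
height at 4 (size 4, align 4) → ends 8
pitch at 8 (size 5, align 1) → ends 13
pad 3 to align 4 for stride
stride at 16 (size 4, align 4) → ends 20
width at 20 (size 4, align 4) → ends 24
channels at 24 (size 4, align 4) → ends 28
layer at 28 (size 4, align 4) → ends 32
depth at 32 (size 2, align 2) → ends 34
tail pad 2 to reach multiple of 4
total 36 bytes, alignment 4
data bytes 29, size 36 → padding 7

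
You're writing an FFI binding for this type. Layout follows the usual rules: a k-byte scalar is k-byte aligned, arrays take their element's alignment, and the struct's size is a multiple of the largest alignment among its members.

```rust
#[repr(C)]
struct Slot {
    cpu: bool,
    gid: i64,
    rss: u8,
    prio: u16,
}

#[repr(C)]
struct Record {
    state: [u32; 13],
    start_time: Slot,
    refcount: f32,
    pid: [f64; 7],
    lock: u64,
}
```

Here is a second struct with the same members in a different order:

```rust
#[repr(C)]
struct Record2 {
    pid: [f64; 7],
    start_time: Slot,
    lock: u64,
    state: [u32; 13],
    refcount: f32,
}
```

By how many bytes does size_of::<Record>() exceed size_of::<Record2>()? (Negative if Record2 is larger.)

8

Slot: 0..1  cpu  (1B, 1-aligned); 1..8  -- padding (7B); 8..16  gid  (8B, 8-aligned); 16..17  rss  (1B, 1-aligned); 17..18  -- padding (1B); 18..20  prio  (2B, 2-aligned); 20..24  -- tail padding (4B); sizeof = 24, alignof = 8
0..52  state  (52B, 4-aligned)
52..56  -- padding (4B)
56..80  start_time  (24B, 8-aligned)
80..84  refcount  (4B, 4-aligned)
84..88  -- padding (4B)
88..144  pid  (56B, 8-aligned)
144..152  lock  (8B, 8-aligned)
sizeof = 152, alignof = 8
— Record2 —
0..56  pid  (56B, 8-aligned)
56..80  start_time  (24B, 8-aligned)
80..88  lock  (8B, 8-aligned)
88..140  state  (52B, 4-aligned)
140..144  refcount  (4B, 4-aligned)
sizeof = 144, alignof = 8
152 − 144 = 8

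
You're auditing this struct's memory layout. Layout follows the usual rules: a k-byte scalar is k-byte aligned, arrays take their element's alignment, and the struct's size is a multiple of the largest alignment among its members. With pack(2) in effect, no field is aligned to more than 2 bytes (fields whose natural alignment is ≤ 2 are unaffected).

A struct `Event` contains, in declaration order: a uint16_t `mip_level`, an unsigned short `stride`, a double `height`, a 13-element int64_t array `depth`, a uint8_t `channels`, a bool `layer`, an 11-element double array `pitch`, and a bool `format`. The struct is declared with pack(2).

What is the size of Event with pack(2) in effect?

208

@0: mip_level [2B, align 2] → 2
@2: stride [2B, align 2] → 4
@4: height [8B, align 2] → 12
@12: depth [104B, align 2] → 116
@116: channels [1B, align 1] → 117
@117: layer [1B, align 1] → 118
@118: pitch [88B, align 2] → 206
@206: format [1B, align 1] → 207
+1 tail pad (align 2)
size 208, align 2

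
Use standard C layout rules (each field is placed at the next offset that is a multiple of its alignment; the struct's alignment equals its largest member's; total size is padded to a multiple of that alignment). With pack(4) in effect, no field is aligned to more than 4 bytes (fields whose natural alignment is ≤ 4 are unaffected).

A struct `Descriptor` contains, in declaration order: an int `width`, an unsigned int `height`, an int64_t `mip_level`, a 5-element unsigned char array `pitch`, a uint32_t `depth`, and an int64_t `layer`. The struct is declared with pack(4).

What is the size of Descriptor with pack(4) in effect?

@0: width [4B, align 4] → 4
@4: height [4B, align 4] → 8
@8: mip_level [8B, align 4] → 16
@16: pitch [5B, align 1] → 21
+3 pad (align 4)
@24: depth [4B, align 4] → 28
@28: layer [8B, align 4] → 36
size 36, align 4

36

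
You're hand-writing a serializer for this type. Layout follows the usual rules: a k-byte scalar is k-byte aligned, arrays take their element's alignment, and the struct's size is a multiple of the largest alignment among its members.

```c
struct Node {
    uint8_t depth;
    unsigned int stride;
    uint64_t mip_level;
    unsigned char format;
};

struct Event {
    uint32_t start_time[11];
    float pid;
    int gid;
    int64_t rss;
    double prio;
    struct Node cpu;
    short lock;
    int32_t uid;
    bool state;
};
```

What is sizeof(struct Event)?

112

Node: 0..1  depth  (1B, 1-aligned); 1..4  -- padding (3B); 4..8  stride  (4B, 4-aligned); 8..16  mip_level  (8B, 8-aligned); 16..17  format  (1B, 1-aligned); 17..24  -- tail padding (7B); sizeof = 24, alignof = 8
0..44  start_time  (44B, 4-aligned)
44..48  pid  (4B, 4-aligned)
48..52  gid  (4B, 4-aligned)
52..56  -- padding (4B)
56..64  rss  (8B, 8-aligned)
64..72  prio  (8B, 8-aligned)
72..96  cpu  (24B, 8-aligned)
96..98  lock  (2B, 2-aligned)
98..100  -- padding (2B)
100..104  uid  (4B, 4-aligned)
104..105  state  (1B, 1-aligned)
105..112  -- tail padding (7B)
sizeof = 112, alignof = 8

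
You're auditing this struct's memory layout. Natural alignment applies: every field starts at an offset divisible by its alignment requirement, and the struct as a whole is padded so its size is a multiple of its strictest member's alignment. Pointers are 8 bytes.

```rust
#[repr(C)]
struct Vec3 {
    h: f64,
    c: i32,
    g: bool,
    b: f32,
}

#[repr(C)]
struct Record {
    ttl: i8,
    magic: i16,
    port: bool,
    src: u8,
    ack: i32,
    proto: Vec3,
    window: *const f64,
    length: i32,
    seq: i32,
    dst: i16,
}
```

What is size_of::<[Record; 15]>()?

Vec3: @0: h [8B, align 8] → 8; @8: c [4B, align 4] → 12; @12: g [1B, align 1] → 13; +3 pad (align 4); @16: b [4B, align 4] → 20; +4 tail pad (align 8); size 24, align 8
@0: ttl [1B, align 1] → 1
+1 pad (align 2)
@2: magic [2B, align 2] → 4
@4: port [1B, align 1] → 5
@5: src [1B, align 1] → 6
+2 pad (align 4)
@8: ack [4B, align 4] → 12
+4 pad (align 8)
@16: proto [24B, align 8] → 40
@40: window [8B, align 8] → 48
@48: length [4B, align 4] → 52
@52: seq [4B, align 4] → 56
@56: dst [2B, align 2] → 58
+6 tail pad (align 8)
size 64, align 8
array of 15: 15 × 64 = 960

960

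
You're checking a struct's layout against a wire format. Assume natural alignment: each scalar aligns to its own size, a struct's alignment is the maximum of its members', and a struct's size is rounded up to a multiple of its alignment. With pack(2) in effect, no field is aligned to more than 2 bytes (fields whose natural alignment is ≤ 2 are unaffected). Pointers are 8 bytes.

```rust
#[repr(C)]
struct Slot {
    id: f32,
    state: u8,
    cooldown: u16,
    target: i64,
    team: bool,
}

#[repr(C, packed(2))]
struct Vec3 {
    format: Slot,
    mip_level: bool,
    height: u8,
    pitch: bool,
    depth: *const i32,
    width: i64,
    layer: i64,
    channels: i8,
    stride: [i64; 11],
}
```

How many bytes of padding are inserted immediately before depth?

1

Slot: 0..4  id  (4B, 4-aligned); 4..5  state  (1B, 1-aligned); 5..6  -- padding (1B); 6..8  cooldown  (2B, 2-aligned); 8..16  target  (8B, 8-aligned); 16..17  team  (1B, 1-aligned); 17..24  -- tail padding (7B); sizeof = 24, alignof = 8
0..24  format  (24B, 2-aligned)
24..25  mip_level  (1B, 1-aligned)
25..26  height  (1B, 1-aligned)
26..27  pitch  (1B, 1-aligned)
27..28  -- padding (1B)
28..36  depth  (8B, 2-aligned)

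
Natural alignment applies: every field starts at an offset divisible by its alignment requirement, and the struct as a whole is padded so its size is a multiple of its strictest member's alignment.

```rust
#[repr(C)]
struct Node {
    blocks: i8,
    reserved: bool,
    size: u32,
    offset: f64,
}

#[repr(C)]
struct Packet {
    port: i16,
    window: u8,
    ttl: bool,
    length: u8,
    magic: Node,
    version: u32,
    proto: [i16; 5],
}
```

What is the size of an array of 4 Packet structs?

160

Node: 0..1  blocks  (1B, 1-aligned); 1..2  reserved  (1B, 1-aligned); 2..4  -- padding (2B); 4..8  size  (4B, 4-aligned); 8..16  offset  (8B, 8-aligned); sizeof = 16, alignof = 8
0..2  port  (2B, 2-aligned)
2..3  window  (1B, 1-aligned)
3..4  ttl  (1B, 1-aligned)
4..5  length  (1B, 1-aligned)
5..8  -- padding (3B)
8..24  magic  (16B, 8-aligned)
24..28  version  (4B, 4-aligned)
28..38  proto  (10B, 2-aligned)
38..40  -- tail padding (2B)
sizeof = 40, alignof = 8
array of 4: 4 × 40 = 160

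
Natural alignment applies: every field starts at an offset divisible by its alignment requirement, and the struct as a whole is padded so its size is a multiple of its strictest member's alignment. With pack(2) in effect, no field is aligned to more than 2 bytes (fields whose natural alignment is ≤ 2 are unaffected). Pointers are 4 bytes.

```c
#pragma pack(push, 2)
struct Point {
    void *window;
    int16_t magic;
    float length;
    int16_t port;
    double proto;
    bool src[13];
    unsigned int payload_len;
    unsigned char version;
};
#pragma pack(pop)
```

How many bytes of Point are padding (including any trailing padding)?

2

0..4  window  (4B, 2-aligned)
4..6  magic  (2B, 2-aligned)
6..10  length  (4B, 2-aligned)
10..12  port  (2B, 2-aligned)
12..20  proto  (8B, 2-aligned)
20..33  src  (13B, 1-aligned)
33..34  -- padding (1B)
34..38  payload_len  (4B, 2-aligned)
38..39  version  (1B, 1-aligned)
39..40  -- tail padding (1B)
sizeof = 40, alignof = 2
data bytes 38, size 40 → padding 2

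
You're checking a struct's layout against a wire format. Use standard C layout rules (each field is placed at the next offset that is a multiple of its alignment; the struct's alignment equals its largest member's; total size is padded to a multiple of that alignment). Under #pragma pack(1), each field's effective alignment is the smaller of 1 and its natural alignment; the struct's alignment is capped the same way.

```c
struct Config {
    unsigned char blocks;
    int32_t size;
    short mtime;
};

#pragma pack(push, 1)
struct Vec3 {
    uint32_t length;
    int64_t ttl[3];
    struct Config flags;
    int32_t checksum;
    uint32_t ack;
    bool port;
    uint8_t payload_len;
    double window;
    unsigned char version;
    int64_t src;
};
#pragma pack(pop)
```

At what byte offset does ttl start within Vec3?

4

Config: 0..1  blocks  (1B, 1-aligned); 1..4  -- padding (3B); 4..8  size  (4B, 4-aligned); 8..10  mtime  (2B, 2-aligned); 10..12  -- tail padding (2B); sizeof = 12, alignof = 4
0..4  length  (4B, 1-aligned)
4..28  ttl  (24B, 1-aligned)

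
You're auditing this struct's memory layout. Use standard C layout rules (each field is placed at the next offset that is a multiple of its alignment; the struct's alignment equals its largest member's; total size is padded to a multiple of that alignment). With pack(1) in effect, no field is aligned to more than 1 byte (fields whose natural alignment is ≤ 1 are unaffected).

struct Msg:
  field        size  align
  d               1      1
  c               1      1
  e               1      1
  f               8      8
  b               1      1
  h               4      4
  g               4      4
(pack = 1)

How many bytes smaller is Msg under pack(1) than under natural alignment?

12

natural layout:
  d at 0 (size 1, align 1) → ends 1
  c at 1 (size 1, align 1) → ends 2
  e at 2 (size 1, align 1) → ends 3
  pad 5 to align 8 for f
  f at 8 (size 8, align 8) → ends 16
  b at 16 (size 1, align 1) → ends 17
  pad 3 to align 4 for h
  h at 20 (size 4, align 4) → ends 24
  g at 24 (size 4, align 4) → ends 28
  tail pad 4 to reach multiple of 8
  total 32 bytes, alignment 8
packed(1) layout:
  d at 0 (size 1, align 1) → ends 1
  c at 1 (size 1, align 1) → ends 2
  e at 2 (size 1, align 1) → ends 3
  f at 3 (size 8, align 1) → ends 11
  b at 11 (size 1, align 1) → ends 12
  h at 12 (size 4, align 1) → ends 16
  g at 16 (size 4, align 1) → ends 20
  total 20 bytes, alignment 1
32 − 20 = 12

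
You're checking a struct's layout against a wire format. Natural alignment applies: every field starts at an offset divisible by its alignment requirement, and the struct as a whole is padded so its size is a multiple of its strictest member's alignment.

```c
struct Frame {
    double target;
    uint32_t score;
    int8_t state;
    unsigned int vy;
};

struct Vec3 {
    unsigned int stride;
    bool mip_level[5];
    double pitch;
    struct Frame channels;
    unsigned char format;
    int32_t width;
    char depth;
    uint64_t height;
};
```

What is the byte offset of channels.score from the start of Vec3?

Frame: target at 0 (size 8, align 8) → ends 8; score at 8 (size 4, align 4) → ends 12; state at 12 (size 1, align 1) → ends 13; pad 3 to align 4 for vy; vy at 16 (size 4, align 4) → ends 20; tail pad 4 to reach multiple of 8; total 24 bytes, alignment 8
stride at 0 (size 4, align 4) → ends 4
mip_level at 4 (size 5, align 1) → ends 9
pad 7 to align 8 for pitch
pitch at 16 (size 8, align 8) → ends 24
channels at 24 (size 24, align 8) → ends 48
within Frame: score at 8
24 + 8 = 32

32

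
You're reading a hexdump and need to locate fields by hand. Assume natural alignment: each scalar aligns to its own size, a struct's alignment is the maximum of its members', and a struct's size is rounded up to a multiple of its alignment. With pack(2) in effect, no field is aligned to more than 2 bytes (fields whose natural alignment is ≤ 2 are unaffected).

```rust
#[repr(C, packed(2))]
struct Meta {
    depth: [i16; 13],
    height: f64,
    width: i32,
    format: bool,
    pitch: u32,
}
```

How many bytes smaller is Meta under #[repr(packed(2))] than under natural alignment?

natural layout:
  depth at 0 (size 26, align 2) → ends 26
  pad 6 to align 8 for height
  height at 32 (size 8, align 8) → ends 40
  width at 40 (size 4, align 4) → ends 44
  format at 44 (size 1, align 1) → ends 45
  pad 3 to align 4 for pitch
  pitch at 48 (size 4, align 4) → ends 52
  tail pad 4 to reach multiple of 8
  total 56 bytes, alignment 8
packed(2) layout:
  depth at 0 (size 26, align 2) → ends 26
  height at 26 (size 8, align 2) → ends 34
  width at 34 (size 4, align 2) → ends 38
  format at 38 (size 1, align 1) → ends 39
  pad 1 to align 2 for pitch
  pitch at 40 (size 4, align 2) → ends 44
  total 44 bytes, alignment 2
56 − 44 = 12

12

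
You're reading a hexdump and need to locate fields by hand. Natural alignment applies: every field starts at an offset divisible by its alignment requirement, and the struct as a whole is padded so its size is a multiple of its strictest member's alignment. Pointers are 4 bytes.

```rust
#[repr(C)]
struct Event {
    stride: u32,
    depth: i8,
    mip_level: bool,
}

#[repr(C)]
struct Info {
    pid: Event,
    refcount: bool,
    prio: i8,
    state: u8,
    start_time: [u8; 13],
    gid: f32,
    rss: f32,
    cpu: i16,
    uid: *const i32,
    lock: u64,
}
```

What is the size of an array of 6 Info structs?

288

Event: @0: stride [4B, align 4] → 4; @4: depth [1B, align 1] → 5; @5: mip_level [1B, align 1] → 6; +2 tail pad (align 4); size 8, align 4
@0: pid [8B, align 4] → 8
@8: refcount [1B, align 1] → 9
@9: prio [1B, align 1] → 10
@10: state [1B, align 1] → 11
@11: start_time [13B, align 1] → 24
@24: gid [4B, align 4] → 28
@28: rss [4B, align 4] → 32
@32: cpu [2B, align 2] → 34
+2 pad (align 4)
@36: uid [4B, align 4] → 40
@40: lock [8B, align 8] → 48
size 48, align 8
array of 6: 6 × 48 = 288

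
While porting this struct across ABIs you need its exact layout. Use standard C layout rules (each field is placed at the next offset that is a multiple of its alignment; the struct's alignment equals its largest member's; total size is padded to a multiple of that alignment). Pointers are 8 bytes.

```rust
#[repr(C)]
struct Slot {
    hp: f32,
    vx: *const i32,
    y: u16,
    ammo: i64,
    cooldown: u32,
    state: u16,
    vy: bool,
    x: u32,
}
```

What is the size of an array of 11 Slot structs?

0..4  hp  (4B, 4-aligned)
4..8  -- padding (4B)
8..16  vx  (8B, 8-aligned)
16..18  y  (2B, 2-aligned)
18..24  -- padding (6B)
24..32  ammo  (8B, 8-aligned)
32..36  cooldown  (4B, 4-aligned)
36..38  state  (2B, 2-aligned)
38..39  vy  (1B, 1-aligned)
39..40  -- padding (1B)
40..44  x  (4B, 4-aligned)
44..48  -- tail padding (4B)
sizeof = 48, alignof = 8
array of 11: 11 × 48 = 528

528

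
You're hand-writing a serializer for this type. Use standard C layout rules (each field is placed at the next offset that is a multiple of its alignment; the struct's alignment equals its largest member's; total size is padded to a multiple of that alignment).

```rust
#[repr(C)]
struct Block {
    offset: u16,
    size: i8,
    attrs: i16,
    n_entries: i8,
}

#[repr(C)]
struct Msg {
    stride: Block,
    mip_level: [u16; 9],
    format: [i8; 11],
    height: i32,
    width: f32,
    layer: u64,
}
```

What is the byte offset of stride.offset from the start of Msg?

Block: 0..2  offset  (2B, 2-aligned); 2..3  size  (1B, 1-aligned); 3..4  -- padding (1B); 4..6  attrs  (2B, 2-aligned); 6..7  n_entries  (1B, 1-aligned); 7..8  -- tail padding (1B); sizeof = 8, alignof = 2
0..8  stride  (8B, 2-aligned)
within Block: offset at 0
0 + 0 = 0

0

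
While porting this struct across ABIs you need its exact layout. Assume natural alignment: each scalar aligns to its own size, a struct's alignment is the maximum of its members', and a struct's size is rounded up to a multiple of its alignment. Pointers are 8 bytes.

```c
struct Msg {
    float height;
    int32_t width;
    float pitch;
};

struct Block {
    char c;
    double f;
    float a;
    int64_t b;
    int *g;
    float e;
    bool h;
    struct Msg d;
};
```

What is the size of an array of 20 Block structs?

1280

Msg: height at 0 (size 4, align 4) → ends 4; width at 4 (size 4, align 4) → ends 8; pitch at 8 (size 4, align 4) → ends 12; total 12 bytes, alignment 4
c at 0 (size 1, align 1) → ends 1
pad 7 to align 8 for f
f at 8 (size 8, align 8) → ends 16
a at 16 (size 4, align 4) → ends 20
pad 4 to align 8 for b
b at 24 (size 8, align 8) → ends 32
g at 32 (size 8, align 8) → ends 40
e at 40 (size 4, align 4) → ends 44
h at 44 (size 1, align 1) → ends 45
pad 3 to align 4 for d
d at 48 (size 12, align 4) → ends 60
tail pad 4 to reach multiple of 8
total 64 bytes, alignment 8
array of 20: 20 × 64 = 1280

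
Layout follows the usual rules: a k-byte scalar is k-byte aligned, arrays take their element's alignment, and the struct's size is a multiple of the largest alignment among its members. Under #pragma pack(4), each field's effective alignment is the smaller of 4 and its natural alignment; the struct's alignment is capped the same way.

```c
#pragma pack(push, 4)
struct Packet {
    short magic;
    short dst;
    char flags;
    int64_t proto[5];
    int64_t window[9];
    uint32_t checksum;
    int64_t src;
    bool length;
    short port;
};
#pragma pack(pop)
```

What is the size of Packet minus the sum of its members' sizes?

@0: magic [2B, align 2] → 2
@2: dst [2B, align 2] → 4
@4: flags [1B, align 1] → 5
+3 pad (align 4)
@8: proto [40B, align 4] → 48
@48: window [72B, align 4] → 120
@120: checksum [4B, align 4] → 124
@124: src [8B, align 4] → 132
@132: length [1B, align 1] → 133
+1 pad (align 2)
@134: port [2B, align 2] → 136
size 136, align 4
data bytes 132, size 136 → padding 4

4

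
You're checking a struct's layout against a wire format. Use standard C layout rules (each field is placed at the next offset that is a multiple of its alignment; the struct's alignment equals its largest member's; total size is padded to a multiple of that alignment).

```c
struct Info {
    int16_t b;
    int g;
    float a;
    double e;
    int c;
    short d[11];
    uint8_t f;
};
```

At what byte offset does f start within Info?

50

@0: b [2B, align 2] → 2
+2 pad (align 4)
@4: g [4B, align 4] → 8
@8: a [4B, align 4] → 12
+4 pad (align 8)
@16: e [8B, align 8] → 24
@24: c [4B, align 4] → 28
@28: d [22B, align 2] → 50
@50: f [1B, align 1] → 51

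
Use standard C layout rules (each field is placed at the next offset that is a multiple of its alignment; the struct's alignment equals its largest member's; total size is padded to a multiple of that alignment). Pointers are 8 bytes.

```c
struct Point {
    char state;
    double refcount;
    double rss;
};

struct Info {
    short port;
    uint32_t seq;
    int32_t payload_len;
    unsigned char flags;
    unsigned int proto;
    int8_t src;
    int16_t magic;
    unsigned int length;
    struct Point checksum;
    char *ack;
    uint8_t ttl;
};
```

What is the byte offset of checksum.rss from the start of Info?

48

Point: @0: state [1B, align 1] → 1; +7 pad (align 8); @8: refcount [8B, align 8] → 16; @16: rss [8B, align 8] → 24; size 24, align 8
@0: port [2B, align 2] → 2
+2 pad (align 4)
@4: seq [4B, align 4] → 8
@8: payload_len [4B, align 4] → 12
@12: flags [1B, align 1] → 13
+3 pad (align 4)
@16: proto [4B, align 4] → 20
@20: src [1B, align 1] → 21
+1 pad (align 2)
@22: magic [2B, align 2] → 24
@24: length [4B, align 4] → 28
+4 pad (align 8)
@32: checksum [24B, align 8] → 56
within Point: rss at 16
32 + 16 = 48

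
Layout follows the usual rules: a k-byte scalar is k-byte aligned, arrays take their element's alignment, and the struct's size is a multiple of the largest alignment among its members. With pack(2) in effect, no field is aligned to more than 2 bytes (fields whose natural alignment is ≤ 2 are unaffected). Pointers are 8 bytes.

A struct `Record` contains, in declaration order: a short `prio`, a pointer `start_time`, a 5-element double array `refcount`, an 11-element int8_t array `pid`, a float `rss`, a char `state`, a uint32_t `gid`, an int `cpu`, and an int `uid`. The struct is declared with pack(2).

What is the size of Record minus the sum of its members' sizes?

2

prio at 0 (size 2, align 2) → ends 2
start_time at 2 (size 8, align 2) → ends 10
refcount at 10 (size 40, align 2) → ends 50
pid at 50 (size 11, align 1) → ends 61
pad 1 to align 2 for rss
rss at 62 (size 4, align 2) → ends 66
state at 66 (size 1, align 1) → ends 67
pad 1 to align 2 for gid
gid at 68 (size 4, align 2) → ends 72
cpu at 72 (size 4, align 2) → ends 76
uid at 76 (size 4, align 2) → ends 80
total 80 bytes, alignment 2
data bytes 78, size 80 → padding 2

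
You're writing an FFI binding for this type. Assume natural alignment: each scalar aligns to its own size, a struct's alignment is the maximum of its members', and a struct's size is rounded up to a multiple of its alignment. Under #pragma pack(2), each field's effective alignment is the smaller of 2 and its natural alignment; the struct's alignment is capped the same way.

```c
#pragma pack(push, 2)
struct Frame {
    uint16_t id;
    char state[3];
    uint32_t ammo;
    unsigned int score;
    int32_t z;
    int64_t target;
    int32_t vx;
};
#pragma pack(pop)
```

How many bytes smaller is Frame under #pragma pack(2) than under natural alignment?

10

natural layout:
  id at 0 (size 2, align 2) → ends 2
  state at 2 (size 3, align 1) → ends 5
  pad 3 to align 4 for ammo
  ammo at 8 (size 4, align 4) → ends 12
  score at 12 (size 4, align 4) → ends 16
  z at 16 (size 4, align 4) → ends 20
  pad 4 to align 8 for target
  target at 24 (size 8, align 8) → ends 32
  vx at 32 (size 4, align 4) → ends 36
  tail pad 4 to reach multiple of 8
  total 40 bytes, alignment 8
packed(2) layout:
  id at 0 (size 2, align 2) → ends 2
  state at 2 (size 3, align 1) → ends 5
  pad 1 to align 2 for ammo
  ammo at 6 (size 4, align 2) → ends 10
  score at 10 (size 4, align 2) → ends 14
  z at 14 (size 4, align 2) → ends 18
  target at 18 (size 8, align 2) → ends 26
  vx at 26 (size 4, align 2) → ends 30
  total 30 bytes, alignment 2
40 − 30 = 10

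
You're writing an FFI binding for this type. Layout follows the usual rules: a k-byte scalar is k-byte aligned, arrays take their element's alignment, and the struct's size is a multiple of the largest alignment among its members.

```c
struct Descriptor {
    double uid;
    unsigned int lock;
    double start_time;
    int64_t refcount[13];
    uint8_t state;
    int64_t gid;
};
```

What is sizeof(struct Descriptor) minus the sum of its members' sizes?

11

uid at 0 (size 8, align 8) → ends 8
lock at 8 (size 4, align 4) → ends 12
pad 4 to align 8 for start_time
start_time at 16 (size 8, align 8) → ends 24
refcount at 24 (size 104, align 8) → ends 128
state at 128 (size 1, align 1) → ends 129
pad 7 to align 8 for gid
gid at 136 (size 8, align 8) → ends 144
total 144 bytes, alignment 8
data bytes 133, size 144 → padding 11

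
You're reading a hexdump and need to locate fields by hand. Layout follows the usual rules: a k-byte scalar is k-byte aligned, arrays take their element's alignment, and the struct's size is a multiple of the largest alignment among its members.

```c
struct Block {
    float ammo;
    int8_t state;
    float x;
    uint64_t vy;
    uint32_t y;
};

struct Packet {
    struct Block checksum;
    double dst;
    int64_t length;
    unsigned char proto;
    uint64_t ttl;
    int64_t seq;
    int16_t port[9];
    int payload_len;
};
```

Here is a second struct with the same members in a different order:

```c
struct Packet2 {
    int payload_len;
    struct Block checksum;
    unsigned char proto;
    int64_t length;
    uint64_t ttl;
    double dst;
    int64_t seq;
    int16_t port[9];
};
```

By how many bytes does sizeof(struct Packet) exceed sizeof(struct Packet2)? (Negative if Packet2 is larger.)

Block: 0..4  ammo  (4B, 4-aligned); 4..5  state  (1B, 1-aligned); 5..8  -- padding (3B); 8..12  x  (4B, 4-aligned); 12..16  -- padding (4B); 16..24  vy  (8B, 8-aligned); 24..28  y  (4B, 4-aligned); 28..32  -- tail padding (4B); sizeof = 32, alignof = 8
0..32  checksum  (32B, 8-aligned)
32..40  dst  (8B, 8-aligned)
40..48  length  (8B, 8-aligned)
48..49  proto  (1B, 1-aligned)
49..56  -- padding (7B)
56..64  ttl  (8B, 8-aligned)
64..72  seq  (8B, 8-aligned)
72..90  port  (18B, 2-aligned)
90..92  -- padding (2B)
92..96  payload_len  (4B, 4-aligned)
sizeof = 96, alignof = 8
— Packet2 —
0..4  payload_len  (4B, 4-aligned)
4..8  -- padding (4B)
8..40  checksum  (32B, 8-aligned)
40..41  proto  (1B, 1-aligned)
41..48  -- padding (7B)
48..56  length  (8B, 8-aligned)
56..64  ttl  (8B, 8-aligned)
64..72  dst  (8B, 8-aligned)
72..80  seq  (8B, 8-aligned)
80..98  port  (18B, 2-aligned)
98..104  -- tail padding (6B)
sizeof = 104, alignof = 8
96 − 104 = -8

-8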